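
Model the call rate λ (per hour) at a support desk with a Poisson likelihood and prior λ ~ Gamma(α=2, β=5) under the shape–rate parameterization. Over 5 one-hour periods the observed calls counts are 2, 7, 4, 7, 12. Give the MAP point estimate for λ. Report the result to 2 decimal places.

Σxᵢ = 2+7+4+7+12 = 32, with n = 5.
Posterior ∝ λe^(−5λ) · λ^32e^(−5λ) = λ^33e^(−10λ), i.e. Gamma(shape=34, rate=10).
The mode of a Gamma(a, b) with a ≥ 1 (shape–rate) is (a−1)/b = 33/10 ≈ 3.30.

λ̂_MAP = 3.30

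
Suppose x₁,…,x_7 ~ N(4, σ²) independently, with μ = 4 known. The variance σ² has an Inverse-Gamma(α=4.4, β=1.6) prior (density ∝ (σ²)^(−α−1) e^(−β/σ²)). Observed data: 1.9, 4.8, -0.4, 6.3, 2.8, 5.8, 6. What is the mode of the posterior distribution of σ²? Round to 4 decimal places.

Sum of squared deviations about the known mean: SS = (1.9−4)² + (4.8−4)² + (-0.4−4)² + (6.3−4)² + (2.8−4)² + (5.8−4)² + (6−4)² = 38.38.
The Normal likelihood contributes (σ²)^(−n/2) exp(−SS/(2σ²)), so the posterior is Inverse-Gamma(α + n/2, β + SS/2) = Inverse-Gamma(7.9, 20.79).
The mode of Inverse-Gamma(a, b) is b/(a+1) = 20.79/8.9 ≈ 2.3360.

σ̂²_MAP = 2.3360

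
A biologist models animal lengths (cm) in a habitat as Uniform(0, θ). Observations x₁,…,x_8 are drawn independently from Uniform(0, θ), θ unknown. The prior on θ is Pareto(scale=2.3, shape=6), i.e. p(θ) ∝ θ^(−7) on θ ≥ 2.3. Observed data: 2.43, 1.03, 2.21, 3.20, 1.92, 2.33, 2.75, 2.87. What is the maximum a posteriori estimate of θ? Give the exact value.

The Uniform(0, θ) likelihood is θ^(−n) for θ ≥ max(xᵢ), zero otherwise. Here max(xᵢ) = 3.20.
Posterior ∝ θ^(−7) · θ^(−8) = θ^(−15) on θ ≥ max(2.3, 3.20) = 3.20.
This density is strictly decreasing in θ, so the posterior mode lies at the lower boundary of the support.

θ̂_MAP = 3.20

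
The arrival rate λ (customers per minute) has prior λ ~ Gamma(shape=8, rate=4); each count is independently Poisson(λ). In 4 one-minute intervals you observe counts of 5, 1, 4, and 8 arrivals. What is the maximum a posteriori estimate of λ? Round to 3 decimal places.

λ̂_MAP = 3.125

Σxᵢ = 5+1+4+8 = 18, with n = 4.
Posterior ∝ λ^7e^(−4λ) · λ^18e^(−4λ) = λ^25e^(−8λ), i.e. Gamma(shape=26, rate=8).
The mode of a Gamma(a, b) with a ≥ 1 (shape–rate) is (a−1)/b = 25/8 ≈ 3.125.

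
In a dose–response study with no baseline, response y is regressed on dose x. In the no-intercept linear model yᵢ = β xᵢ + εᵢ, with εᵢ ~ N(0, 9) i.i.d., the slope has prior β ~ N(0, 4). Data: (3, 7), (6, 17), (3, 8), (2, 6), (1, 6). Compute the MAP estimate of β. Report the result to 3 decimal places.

β̂_MAP = 2.694

log p(β | y) = −Σ(yᵢ − βxᵢ)²/(2·9) − β²/(2·4) + const.
Setting the derivative to zero: Σxᵢ(yᵢ − βxᵢ)/9 − β/4 = 0, so β = Σxᵢyᵢ / (Σxᵢ² + σ²/τ²).
Σxᵢyᵢ = 3·7 + 6·17 + 3·8 + 2·6 + 1·6 = 165; Σxᵢ² = 59; σ²/τ² = 2.25.
β̂_MAP = 165 / (59 + 2.25) = 165/61.25 ≈ 2.694.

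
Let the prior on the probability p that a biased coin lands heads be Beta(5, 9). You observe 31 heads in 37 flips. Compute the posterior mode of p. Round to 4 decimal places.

p̂_MAP = 0.7143

Prior: Beta(5, 9).
Data: 31 successes in 37 trials. The binomial likelihood contributes p^31(1−p)^6, so the posterior is Beta(5+31, 9+6) = Beta(36, 15).
For Beta(a, b) with a, b > 1 the mode is (a−1)/(a+b−2) = 35/49 ≈ 0.7143.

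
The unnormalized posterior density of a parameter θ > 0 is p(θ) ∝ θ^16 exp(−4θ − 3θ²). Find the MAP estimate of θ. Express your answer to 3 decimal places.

θ̂_MAP = 1.333

ℓ'(θ) = 16/θ − 4 − 6θ. Setting this to zero and multiplying by θ: 6θ² + 4θ − 16 = 0.
θ = (−4 + √(4² + 4·6·16)) / (2·6) = (−4 + √400) / 12 = (−4 + 20)/12 = 4/3.
ℓ''(θ) = −16/θ² − 6 < 0, confirming a maximum.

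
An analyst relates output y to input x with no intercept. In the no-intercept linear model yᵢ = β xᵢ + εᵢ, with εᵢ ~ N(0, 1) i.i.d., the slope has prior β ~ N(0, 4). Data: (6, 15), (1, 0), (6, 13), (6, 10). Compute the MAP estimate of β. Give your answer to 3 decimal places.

β̂_MAP = 2.087

log p(β | y) = −Σ(yᵢ − βxᵢ)²/(2·1) − β²/(2·4) + const.
Setting the derivative to zero: Σxᵢ(yᵢ − βxᵢ)/1 − β/4 = 0, so β = Σxᵢyᵢ / (Σxᵢ² + σ²/τ²).
Σxᵢyᵢ = 6·15 + 1·0 + 6·13 + 6·10 = 228; Σxᵢ² = 109; σ²/τ² = 0.25.
β̂_MAP = 228 / (109 + 0.25) = 228/109.25 ≈ 2.087.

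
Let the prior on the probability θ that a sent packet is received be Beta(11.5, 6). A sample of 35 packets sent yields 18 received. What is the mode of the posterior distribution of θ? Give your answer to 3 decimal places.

θ̂_MAP = 0.564

Prior: Beta(11.5, 6).
Data: 18 successes in 35 trials. The binomial likelihood contributes θ^18(1−θ)^17, so the posterior is Beta(11.5+18, 6+17) = Beta(29.5, 23).
For Beta(a, b) with a, b > 1 the mode is (a−1)/(a+b−2) = 28.5/50.5 ≈ 0.564.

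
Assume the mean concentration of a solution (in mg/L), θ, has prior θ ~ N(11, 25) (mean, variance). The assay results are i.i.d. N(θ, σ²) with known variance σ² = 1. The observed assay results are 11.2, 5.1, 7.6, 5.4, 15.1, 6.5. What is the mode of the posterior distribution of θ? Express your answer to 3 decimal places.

θ̂_MAP = 8.500

n = 6; x̄ = (11.2 + 5.1 + 7.6 + 5.4 + 15.1 + 6.5)/6 = 50.9/6 = 509/60 ≈ 8.4833.
For a Normal prior and Normal likelihood with known variance, the posterior is Normal; its mode equals its mean, the precision-weighted average.
Prior precision 1/σ₀² = 1/25 = 0.04; data precision n/σ² = 6/1 = 6.
θ̂ = (0.04·11 + 6·(509/60)) / (0.04 + 6) = 51.34/6.04 = 8.500.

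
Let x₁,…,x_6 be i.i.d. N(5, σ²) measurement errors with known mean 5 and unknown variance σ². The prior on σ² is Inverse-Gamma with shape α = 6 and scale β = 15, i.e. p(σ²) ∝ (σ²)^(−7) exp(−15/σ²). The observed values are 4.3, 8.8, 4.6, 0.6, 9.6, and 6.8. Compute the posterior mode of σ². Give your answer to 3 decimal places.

σ̂²_MAP = 4.443

Sum of squared deviations about the known mean: SS = (4.3−5)² + (8.8−5)² + (4.6−5)² + (0.6−5)² + (9.6−5)² + (6.8−5)² = 58.85.
The Normal likelihood contributes (σ²)^(−n/2) exp(−SS/(2σ²)), so the posterior is Inverse-Gamma(α + n/2, β + SS/2) = Inverse-Gamma(9, 44.425).
The mode of Inverse-Gamma(a, b) is b/(a+1) = 44.425/10 ≈ 4.443.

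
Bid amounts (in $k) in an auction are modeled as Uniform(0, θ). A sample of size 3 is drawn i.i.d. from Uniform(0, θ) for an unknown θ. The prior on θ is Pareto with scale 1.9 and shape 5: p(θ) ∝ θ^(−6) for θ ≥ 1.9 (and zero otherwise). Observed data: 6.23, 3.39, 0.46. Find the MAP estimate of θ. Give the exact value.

The Uniform(0, θ) likelihood is θ^(−n) for θ ≥ max(xᵢ), zero otherwise. Here max(xᵢ) = 6.23.
Posterior ∝ θ^(−6) · θ^(−3) = θ^(−9) on θ ≥ max(1.9, 6.23) = 6.23.
This density is strictly decreasing in θ, so the posterior mode lies at the lower boundary of the support.

θ̂_MAP = 6.23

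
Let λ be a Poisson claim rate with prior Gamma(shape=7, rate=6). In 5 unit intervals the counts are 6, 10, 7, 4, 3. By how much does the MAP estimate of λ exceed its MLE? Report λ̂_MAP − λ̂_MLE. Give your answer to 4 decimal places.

Σxᵢ = 30. Posterior is Gamma(37, 11); MAP = (37−1)/11 = 36/11 ≈ 3.27273.
MLE = x̄ = 30/5 ≈ 6.00000.
Difference = 36/11 − 30/5 = -30/11 ≈ -2.7273.

MAP − MLE = -2.7273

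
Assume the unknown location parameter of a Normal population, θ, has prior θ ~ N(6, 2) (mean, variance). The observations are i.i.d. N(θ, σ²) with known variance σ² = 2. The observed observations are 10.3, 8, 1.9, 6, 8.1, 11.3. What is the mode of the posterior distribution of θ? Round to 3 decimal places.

θ̂_MAP = 7.371

n = 6; x̄ = (10.3 + 8 + 1.9 + 6 + 8.1 + 11.3)/6 = 45.6/6 = 7.6.
For a Normal prior and Normal likelihood with known variance, the posterior is Normal; its mode equals its mean, the precision-weighted average.
Prior precision 1/σ₀² = 1/2 = 0.5; data precision n/σ² = 6/2 = 3.
θ̂ = (0.5·6 + 3·7.6) / (0.5 + 3) = 25.8/3.5 = 258/35 ≈ 7.371.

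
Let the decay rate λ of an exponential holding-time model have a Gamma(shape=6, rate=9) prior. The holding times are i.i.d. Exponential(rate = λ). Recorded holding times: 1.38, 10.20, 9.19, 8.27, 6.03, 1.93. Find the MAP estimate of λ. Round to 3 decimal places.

The Exponential(rate=λ) likelihood is ∝ λ^n e^(−λΣtᵢ). Here n = 6 and Σtᵢ = 1.38 + 10.20 + 9.19 + 8.27 + 6.03 + 1.93 = 37.
Posterior ∝ λ^5e^(−9λ) · λ^6e^(−37λ) = λ^11e^(−46λ), i.e. Gamma(12, 46).
Mode = (a−1)/b = 11/46 ≈ 0.239.

λ̂_MAP = 0.239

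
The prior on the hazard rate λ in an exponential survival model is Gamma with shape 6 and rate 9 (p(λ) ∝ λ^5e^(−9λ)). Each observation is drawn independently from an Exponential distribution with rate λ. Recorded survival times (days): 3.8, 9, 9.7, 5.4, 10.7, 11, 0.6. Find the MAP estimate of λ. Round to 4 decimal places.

The Exponential(rate=λ) likelihood is ∝ λ^n e^(−λΣtᵢ). Here n = 7 and Σtᵢ = 3.8 + 9 + 9.7 + 5.4 + 10.7 + 11 + 0.6 = 50.2.
Posterior ∝ λ^5e^(−9λ) · λ^7e^(−50.2λ) = λ^12e^(−59.2λ), i.e. Gamma(13, 59.2).
Mode = (a−1)/b = 12/59.2 ≈ 0.2027.

λ̂_MAP = 0.2027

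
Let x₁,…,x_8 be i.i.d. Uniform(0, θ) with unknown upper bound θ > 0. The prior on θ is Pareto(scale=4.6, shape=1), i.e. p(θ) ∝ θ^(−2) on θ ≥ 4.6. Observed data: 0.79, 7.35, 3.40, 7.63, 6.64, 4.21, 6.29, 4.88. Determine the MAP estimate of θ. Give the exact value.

The Uniform(0, θ) likelihood is θ^(−n) for θ ≥ max(xᵢ), zero otherwise. Here max(xᵢ) = 7.63.
Posterior ∝ θ^(−2) · θ^(−8) = θ^(−10) on θ ≥ max(4.6, 7.63) = 7.63.
This density is strictly decreasing in θ, so the posterior mode lies at the lower boundary of the support.

θ̂_MAP = 7.63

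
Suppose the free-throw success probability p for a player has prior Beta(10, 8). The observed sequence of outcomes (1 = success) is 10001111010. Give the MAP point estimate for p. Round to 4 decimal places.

Prior: Beta(10, 8).
Data: 6 successes in 11 trials (from the sequence). The binomial likelihood contributes p^6(1−p)^5, so the posterior is Beta(10+6, 8+5) = Beta(16, 13).
For Beta(a, b) with a, b > 1 the mode is (a−1)/(a+b−2) = 15/27 ≈ 0.5556.

p̂_MAP = 0.5556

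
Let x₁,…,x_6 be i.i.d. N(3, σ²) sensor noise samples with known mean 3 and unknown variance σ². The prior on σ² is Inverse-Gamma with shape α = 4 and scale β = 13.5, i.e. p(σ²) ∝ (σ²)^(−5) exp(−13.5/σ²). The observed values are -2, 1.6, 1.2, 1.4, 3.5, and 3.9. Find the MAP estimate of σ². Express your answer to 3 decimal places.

Sum of squared deviations about the known mean: SS = (-2−3)² + (1.6−3)² + (1.2−3)² + (1.4−3)² + (3.5−3)² + (3.9−3)² = 33.82.
The Normal likelihood contributes (σ²)^(−n/2) exp(−SS/(2σ²)), so the posterior is Inverse-Gamma(α + n/2, β + SS/2) = Inverse-Gamma(7, 30.41).
The mode of Inverse-Gamma(a, b) is b/(a+1) = 30.41/8 ≈ 3.801.

σ̂²_MAP = 3.801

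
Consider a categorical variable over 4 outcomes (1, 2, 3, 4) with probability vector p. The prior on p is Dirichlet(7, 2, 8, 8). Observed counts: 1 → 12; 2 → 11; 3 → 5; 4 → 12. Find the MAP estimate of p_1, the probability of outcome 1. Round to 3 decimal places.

The posterior is Dirichlet(αᵢ + nᵢ) = Dirichlet(19, 13, 13, 20).
For a Dirichlet(a₁,…,a_K) with all aᵢ > 1, the mode has j-th component (aⱼ − 1)/(Σaᵢ − K).
Here Σaᵢ = 65 and K = 4, so p_1 = (19 − 1)/(65 − 4) = 18/61 ≈ 0.295.

MAP estimate: 0.295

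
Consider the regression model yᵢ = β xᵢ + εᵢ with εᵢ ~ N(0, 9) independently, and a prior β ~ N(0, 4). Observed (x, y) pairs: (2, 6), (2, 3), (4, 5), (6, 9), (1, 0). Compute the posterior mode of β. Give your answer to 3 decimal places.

log p(β | y) = −Σ(yᵢ − βxᵢ)²/(2·9) − β²/(2·4) + const.
Setting the derivative to zero: Σxᵢ(yᵢ − βxᵢ)/9 − β/4 = 0, so β = Σxᵢyᵢ / (Σxᵢ² + σ²/τ²).
Σxᵢyᵢ = 2·6 + 2·3 + 4·5 + 6·9 + 1·0 = 92; Σxᵢ² = 61; σ²/τ² = 2.25.
β̂_MAP = 92 / (61 + 2.25) = 92/63.25 ≈ 1.455.

β̂_MAP = 1.455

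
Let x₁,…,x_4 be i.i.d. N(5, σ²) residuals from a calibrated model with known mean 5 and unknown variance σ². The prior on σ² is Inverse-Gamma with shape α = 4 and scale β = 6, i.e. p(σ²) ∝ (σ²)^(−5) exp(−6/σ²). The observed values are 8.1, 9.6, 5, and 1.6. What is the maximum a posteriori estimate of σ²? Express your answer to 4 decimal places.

σ̂²_MAP = 3.8807

Sum of squared deviations about the known mean: SS = (8.1−5)² + (9.6−5)² + (5−5)² + (1.6−5)² = 42.33.
The Normal likelihood contributes (σ²)^(−n/2) exp(−SS/(2σ²)), so the posterior is Inverse-Gamma(α + n/2, β + SS/2) = Inverse-Gamma(6, 27.165).
The mode of Inverse-Gamma(a, b) is b/(a+1) = 27.165/7 ≈ 3.8807.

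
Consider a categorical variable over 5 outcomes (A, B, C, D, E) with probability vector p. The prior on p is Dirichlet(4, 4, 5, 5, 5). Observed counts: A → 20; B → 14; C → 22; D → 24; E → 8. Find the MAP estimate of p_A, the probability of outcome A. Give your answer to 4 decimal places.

MAP estimate of p_A = 0.2170

The posterior is Dirichlet(αᵢ + nᵢ) = Dirichlet(24, 18, 27, 29, 13).
For a Dirichlet(a₁,…,a_K) with all aᵢ > 1, the mode has j-th component (aⱼ − 1)/(Σaᵢ − K).
Here Σaᵢ = 111 and K = 5, so p_A = (24 − 1)/(111 − 5) = 23/106 ≈ 0.2170.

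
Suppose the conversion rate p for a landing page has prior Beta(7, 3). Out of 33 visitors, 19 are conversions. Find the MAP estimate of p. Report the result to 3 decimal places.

p̂_MAP = 0.610

Prior: Beta(7, 3).
Data: 19 successes in 33 trials. The binomial likelihood contributes p^19(1−p)^14, so the posterior is Beta(7+19, 3+14) = Beta(26, 17).
For Beta(a, b) with a, b > 1 the mode is (a−1)/(a+b−2) = 25/41 ≈ 0.610.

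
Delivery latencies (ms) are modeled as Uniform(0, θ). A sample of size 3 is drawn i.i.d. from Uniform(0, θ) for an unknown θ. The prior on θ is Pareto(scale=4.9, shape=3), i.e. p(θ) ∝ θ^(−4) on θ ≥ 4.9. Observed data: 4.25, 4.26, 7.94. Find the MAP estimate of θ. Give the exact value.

θ̂_MAP = 7.94

The Uniform(0, θ) likelihood is θ^(−n) for θ ≥ max(xᵢ), zero otherwise. Here max(xᵢ) = 7.94.
Posterior ∝ θ^(−4) · θ^(−3) = θ^(−7) on θ ≥ max(4.9, 7.94) = 7.94.
This density is strictly decreasing in θ, so the posterior mode lies at the lower boundary of the support.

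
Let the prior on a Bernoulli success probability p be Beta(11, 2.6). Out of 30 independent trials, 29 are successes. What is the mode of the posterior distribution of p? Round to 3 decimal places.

p̂_MAP = 0.938

Prior: Beta(11, 2.6).
Data: 29 successes in 30 trials. The binomial likelihood contributes p^29(1−p)^1, so the posterior is Beta(11+29, 2.6+1) = Beta(40, 3.6).
For Beta(a, b) with a, b > 1 the mode is (a−1)/(a+b−2) = 39/41.6 ≈ 0.938.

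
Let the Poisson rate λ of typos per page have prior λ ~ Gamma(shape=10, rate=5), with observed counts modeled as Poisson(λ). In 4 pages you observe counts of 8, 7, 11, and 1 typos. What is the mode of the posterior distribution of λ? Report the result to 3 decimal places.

λ̂_MAP = 4.000

Σxᵢ = 8+7+11+1 = 27, with n = 4.
Posterior ∝ λ^9e^(−5λ) · λ^27e^(−4λ) = λ^36e^(−9λ), i.e. Gamma(shape=37, rate=9).
The mode of a Gamma(a, b) with a ≥ 1 (shape–rate) is (a−1)/b = 36/9 ≈ 4.000.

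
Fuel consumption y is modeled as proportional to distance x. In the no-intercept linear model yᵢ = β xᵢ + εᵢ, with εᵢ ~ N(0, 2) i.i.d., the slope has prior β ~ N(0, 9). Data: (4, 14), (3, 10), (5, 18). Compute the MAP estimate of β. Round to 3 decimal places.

β̂_MAP = 3.504

log p(β | y) = −Σ(yᵢ − βxᵢ)²/(2·2) − β²/(2·9) + const.
Setting the derivative to zero: Σxᵢ(yᵢ − βxᵢ)/2 − β/9 = 0, so β = Σxᵢyᵢ / (Σxᵢ² + σ²/τ²).
Σxᵢyᵢ = 4·14 + 3·10 + 5·18 = 176; Σxᵢ² = 50; σ²/τ² = 2/9.
β̂_MAP = 176 / (50 + 2/9) = 176/(452/9) = 396/113 ≈ 3.504.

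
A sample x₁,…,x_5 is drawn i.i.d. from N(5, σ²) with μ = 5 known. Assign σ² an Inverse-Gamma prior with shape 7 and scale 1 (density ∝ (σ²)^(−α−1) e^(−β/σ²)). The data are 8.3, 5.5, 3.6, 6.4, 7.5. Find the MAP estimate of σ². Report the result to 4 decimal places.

σ̂²_MAP = 1.1100

Sum of squared deviations about the known mean: SS = (8.3−5)² + (5.5−5)² + (3.6−5)² + (6.4−5)² + (7.5−5)² = 21.31.
The Normal likelihood contributes (σ²)^(−n/2) exp(−SS/(2σ²)), so the posterior is Inverse-Gamma(α + n/2, β + SS/2) = Inverse-Gamma(9.5, 11.655).
The mode of Inverse-Gamma(a, b) is b/(a+1) = 11.655/10.5 ≈ 1.1100.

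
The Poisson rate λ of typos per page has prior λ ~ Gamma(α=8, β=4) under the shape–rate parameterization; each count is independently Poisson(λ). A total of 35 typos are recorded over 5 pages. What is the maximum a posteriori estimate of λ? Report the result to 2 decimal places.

Σxᵢ = 35, n = 5.
Posterior ∝ λ^7e^(−4λ) · λ^35e^(−5λ) = λ^42e^(−9λ), i.e. Gamma(shape=43, rate=9).
The mode of a Gamma(a, b) with a ≥ 1 (shape–rate) is (a−1)/b = 42/9 ≈ 4.67.

λ̂_MAP = 4.67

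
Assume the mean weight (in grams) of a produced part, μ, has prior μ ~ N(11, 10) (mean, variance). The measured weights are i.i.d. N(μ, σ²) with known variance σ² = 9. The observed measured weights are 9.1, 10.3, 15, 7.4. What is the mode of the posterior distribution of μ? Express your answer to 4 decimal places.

μ̂_MAP = 10.5510

n = 4; x̄ = (9.1 + 10.3 + 15 + 7.4)/4 = 41.8/4 = 10.45.
For a Normal prior and Normal likelihood with known variance, the posterior is Normal; its mode equals its mean, the precision-weighted average.
Prior precision 1/σ₀² = 1/10 = 0.1; data precision n/σ² = 4/9.
μ̂ = (0.1·11 + (4/9)·10.45) / (0.1 + 4/9) = (517/90)/(49/90) = 517/49 ≈ 10.5510.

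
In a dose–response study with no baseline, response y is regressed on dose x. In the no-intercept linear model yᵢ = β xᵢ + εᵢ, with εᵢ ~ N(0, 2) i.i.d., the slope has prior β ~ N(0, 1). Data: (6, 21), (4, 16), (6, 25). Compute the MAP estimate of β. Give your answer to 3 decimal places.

β̂_MAP = 3.778

log p(β | y) = −Σ(yᵢ − βxᵢ)²/(2·2) − β²/(2·1) + const.
Setting the derivative to zero: Σxᵢ(yᵢ − βxᵢ)/2 − β/1 = 0, so β = Σxᵢyᵢ / (Σxᵢ² + σ²/τ²).
Σxᵢyᵢ = 6·21 + 4·16 + 6·25 = 340; Σxᵢ² = 88; σ²/τ² = 2.
β̂_MAP = 340 / (88 + 2) = 340/90 ≈ 3.778.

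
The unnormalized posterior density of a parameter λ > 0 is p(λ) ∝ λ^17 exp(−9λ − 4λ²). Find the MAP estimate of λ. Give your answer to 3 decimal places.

ℓ'(λ) = 17/λ − 9 − 8λ. Setting this to zero and multiplying by λ: 8λ² + 9λ − 17 = 0.
λ = (−9 + √(9² + 4·8·17)) / (2·8) = (−9 + √625) / 16 = (−9 + 25)/16 = 1.
ℓ''(λ) = −17/λ² − 8 < 0, confirming a maximum.

λ̂_MAP = 1.000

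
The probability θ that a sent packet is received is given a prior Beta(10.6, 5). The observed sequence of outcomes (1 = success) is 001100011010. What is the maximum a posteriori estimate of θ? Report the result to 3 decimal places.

Prior: Beta(10.6, 5).
Data: 5 successes in 12 trials (from the sequence). The binomial likelihood contributes θ^5(1−θ)^7, so the posterior is Beta(10.6+5, 5+7) = Beta(15.6, 12).
For Beta(a, b) with a, b > 1 the mode is (a−1)/(a+b−2) = 14.6/25.6 ≈ 0.570.

θ̂_MAP = 0.570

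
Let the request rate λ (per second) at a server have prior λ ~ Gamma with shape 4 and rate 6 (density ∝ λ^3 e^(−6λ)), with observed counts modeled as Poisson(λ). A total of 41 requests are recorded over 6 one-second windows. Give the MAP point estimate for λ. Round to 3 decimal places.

λ̂_MAP = 3.667

Σxᵢ = 41, n = 6.
Posterior ∝ λ^3e^(−6λ) · λ^41e^(−6λ) = λ^44e^(−12λ), i.e. Gamma(shape=45, rate=12).
The mode of a Gamma(a, b) with a ≥ 1 (shape–rate) is (a−1)/b = 44/12 ≈ 3.667.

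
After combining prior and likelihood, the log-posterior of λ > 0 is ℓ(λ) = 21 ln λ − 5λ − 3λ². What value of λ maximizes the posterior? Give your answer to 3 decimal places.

λ̂_MAP = 1.500

ℓ'(λ) = 21/λ − 5 − 6λ. Setting this to zero and multiplying by λ: 6λ² + 5λ − 21 = 0.
λ = (−5 + √(5² + 4·6·21)) / (2·6) = (−5 + √529) / 12 = (−5 + 23)/12 = 3/2.
ℓ''(λ) = −21/λ² − 6 < 0, confirming a maximum.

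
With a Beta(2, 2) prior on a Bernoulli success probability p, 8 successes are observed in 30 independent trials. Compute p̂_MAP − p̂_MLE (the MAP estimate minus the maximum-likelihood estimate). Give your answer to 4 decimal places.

Posterior is Beta(10, 24); MAP = (10−1)/(34−2) = 9/32 ≈ 0.28125.
MLE ignores the prior: p̂_MLE = k/n = 8/30 ≈ 0.26667.
Difference = 9/32 − 8/30 = 7/480 ≈ 0.0146.

MAP − MLE = 0.0146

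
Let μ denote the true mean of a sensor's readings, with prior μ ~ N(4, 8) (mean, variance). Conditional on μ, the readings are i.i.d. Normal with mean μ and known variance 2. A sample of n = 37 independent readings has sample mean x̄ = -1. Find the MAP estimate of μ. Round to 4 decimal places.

n = 37, x̄ = -1.
For a Normal prior and Normal likelihood with known variance, the posterior is Normal; its mode equals its mean, the precision-weighted average.
Prior precision 1/σ₀² = 1/8 = 0.125; data precision n/σ² = 37/2 = 18.5.
μ̂ = (0.125·4 + 18.5·(-1)) / (0.125 + 18.5) = (-18)/18.625 = -144/149 ≈ -0.9664.

μ̂_MAP = -0.9664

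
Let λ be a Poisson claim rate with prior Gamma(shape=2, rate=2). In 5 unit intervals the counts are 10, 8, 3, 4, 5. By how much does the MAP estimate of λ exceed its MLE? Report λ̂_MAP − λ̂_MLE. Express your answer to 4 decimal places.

Σxᵢ = 30. Posterior is Gamma(32, 7); MAP = (32−1)/7 = 31/7 ≈ 4.42857.
MLE = x̄ = 30/5 ≈ 6.00000.
Difference = 31/7 − 30/5 = -11/7 ≈ -1.5714.

MAP − MLE = -1.5714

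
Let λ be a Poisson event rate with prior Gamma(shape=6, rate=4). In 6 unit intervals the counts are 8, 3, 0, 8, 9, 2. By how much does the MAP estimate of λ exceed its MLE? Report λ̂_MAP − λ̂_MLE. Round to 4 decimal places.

MAP − MLE = -1.5000

Σxᵢ = 30. Posterior is Gamma(36, 10); MAP = (36−1)/10 = 35/10 ≈ 3.50000.
MLE = x̄ = 30/6 ≈ 5.00000.
Difference = 35/10 − 30/6 = -3/2 ≈ -1.5000.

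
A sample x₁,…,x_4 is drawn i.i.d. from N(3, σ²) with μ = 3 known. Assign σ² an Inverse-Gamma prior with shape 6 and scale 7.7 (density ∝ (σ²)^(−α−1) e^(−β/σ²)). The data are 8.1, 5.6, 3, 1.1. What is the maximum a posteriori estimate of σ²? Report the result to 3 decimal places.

σ̂²_MAP = 2.877

Sum of squared deviations about the known mean: SS = (8.1−3)² + (5.6−3)² + (3−3)² + (1.1−3)² = 36.38.
The Normal likelihood contributes (σ²)^(−n/2) exp(−SS/(2σ²)), so the posterior is Inverse-Gamma(α + n/2, β + SS/2) = Inverse-Gamma(8, 25.89).
The mode of Inverse-Gamma(a, b) is b/(a+1) = 25.89/9 ≈ 2.877.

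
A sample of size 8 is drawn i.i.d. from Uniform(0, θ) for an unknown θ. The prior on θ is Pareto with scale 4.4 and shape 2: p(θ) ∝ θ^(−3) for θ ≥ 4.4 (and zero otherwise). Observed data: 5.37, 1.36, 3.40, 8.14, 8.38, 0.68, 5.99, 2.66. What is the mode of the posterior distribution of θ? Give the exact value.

θ̂_MAP = 8.38

The Uniform(0, θ) likelihood is θ^(−n) for θ ≥ max(xᵢ), zero otherwise. Here max(xᵢ) = 8.38.
Posterior ∝ θ^(−3) · θ^(−8) = θ^(−11) on θ ≥ max(4.4, 8.38) = 8.38.
This density is strictly decreasing in θ, so the posterior mode lies at the lower boundary of the support.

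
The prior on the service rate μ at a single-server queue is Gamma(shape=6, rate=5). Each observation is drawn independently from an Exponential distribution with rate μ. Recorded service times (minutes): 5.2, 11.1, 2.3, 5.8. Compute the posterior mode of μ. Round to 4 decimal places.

μ̂_MAP = 0.3061

The Exponential(rate=μ) likelihood is ∝ μ^n e^(−μΣtᵢ). Here n = 4 and Σtᵢ = 5.2 + 11.1 + 2.3 + 5.8 = 24.4.
Posterior ∝ μ^5e^(−5μ) · μ^4e^(−24.4μ) = μ^9e^(−29.4μ), i.e. Gamma(10, 29.4).
Mode = (a−1)/b = 9/29.4 ≈ 0.3061.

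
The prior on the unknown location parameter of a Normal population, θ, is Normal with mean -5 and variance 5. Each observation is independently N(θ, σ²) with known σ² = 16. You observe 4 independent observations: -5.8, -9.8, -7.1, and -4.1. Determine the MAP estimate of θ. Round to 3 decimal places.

θ̂_MAP = -5.944

n = 4; x̄ = ((-5.8) + (-9.8) + (-7.1) + (-4.1))/4 = -26.8/4 = -6.7.
For a Normal prior and Normal likelihood with known variance, the posterior is Normal; its mode equals its mean, the precision-weighted average.
Prior precision 1/σ₀² = 1/5 = 0.2; data precision n/σ² = 4/16 = 0.25.
θ̂ = (0.2·(-5) + 0.25·(-6.7)) / (0.2 + 0.25) = (-2.675)/0.45 = -107/18 ≈ -5.944.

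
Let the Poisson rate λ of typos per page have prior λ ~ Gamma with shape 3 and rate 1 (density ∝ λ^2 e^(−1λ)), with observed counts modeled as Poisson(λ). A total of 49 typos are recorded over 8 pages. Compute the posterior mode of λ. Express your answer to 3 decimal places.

Σxᵢ = 49, n = 8.
Posterior ∝ λ^2e^(−1λ) · λ^49e^(−8λ) = λ^51e^(−9λ), i.e. Gamma(shape=52, rate=9).
The mode of a Gamma(a, b) with a ≥ 1 (shape–rate) is (a−1)/b = 51/9 ≈ 5.667.

λ̂_MAP = 5.667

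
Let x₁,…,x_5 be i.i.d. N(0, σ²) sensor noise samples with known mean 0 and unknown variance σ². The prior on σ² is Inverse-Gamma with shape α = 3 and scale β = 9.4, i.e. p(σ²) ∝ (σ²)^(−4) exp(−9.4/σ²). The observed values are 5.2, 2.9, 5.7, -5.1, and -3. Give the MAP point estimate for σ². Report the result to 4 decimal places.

Sum of squared deviations about the known mean: SS = (5.2−0)² + (2.9−0)² + (5.7−0)² + (-5.1−0)² + (-3−0)² = 102.95.
The Normal likelihood contributes (σ²)^(−n/2) exp(−SS/(2σ²)), so the posterior is Inverse-Gamma(α + n/2, β + SS/2) = Inverse-Gamma(5.5, 60.875).
The mode of Inverse-Gamma(a, b) is b/(a+1) = 60.875/6.5 ≈ 9.3654.

σ̂²_MAP = 9.3654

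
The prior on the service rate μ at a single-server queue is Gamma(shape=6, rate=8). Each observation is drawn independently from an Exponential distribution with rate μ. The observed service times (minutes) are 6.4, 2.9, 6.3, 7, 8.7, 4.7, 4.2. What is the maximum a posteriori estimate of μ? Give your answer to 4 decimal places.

The Exponential(rate=μ) likelihood is ∝ μ^n e^(−μΣtᵢ). Here n = 7 and Σtᵢ = 6.4 + 2.9 + 6.3 + 7 + 8.7 + 4.7 + 4.2 = 40.2.
Posterior ∝ μ^5e^(−8μ) · μ^7e^(−40.2μ) = μ^12e^(−48.2μ), i.e. Gamma(13, 48.2).
Mode = (a−1)/b = 12/48.2 ≈ 0.2490.

μ̂_MAP = 0.2490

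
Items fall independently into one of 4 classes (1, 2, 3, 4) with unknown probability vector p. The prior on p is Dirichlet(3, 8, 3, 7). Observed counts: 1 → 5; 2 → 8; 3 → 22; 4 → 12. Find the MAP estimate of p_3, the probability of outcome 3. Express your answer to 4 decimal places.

MAP estimate: 0.3750

The posterior is Dirichlet(αᵢ + nᵢ) = Dirichlet(8, 16, 25, 19).
For a Dirichlet(a₁,…,a_K) with all aᵢ > 1, the mode has j-th component (aⱼ − 1)/(Σaᵢ − K).
Here Σaᵢ = 68 and K = 4, so p_3 = (25 − 1)/(68 − 4) = 24/64 ≈ 0.3750.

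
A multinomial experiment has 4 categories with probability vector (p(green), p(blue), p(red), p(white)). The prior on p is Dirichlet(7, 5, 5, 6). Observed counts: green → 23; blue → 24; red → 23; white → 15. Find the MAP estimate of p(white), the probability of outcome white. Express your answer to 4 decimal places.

The posterior is Dirichlet(αᵢ + nᵢ) = Dirichlet(30, 29, 28, 21).
For a Dirichlet(a₁,…,a_K) with all aᵢ > 1, the mode has j-th component (aⱼ − 1)/(Σaᵢ − K).
Here Σaᵢ = 108 and K = 4, so p(white) = (21 − 1)/(108 − 4) = 20/104 ≈ 0.1923.

MAP estimate of p(white) = 0.1923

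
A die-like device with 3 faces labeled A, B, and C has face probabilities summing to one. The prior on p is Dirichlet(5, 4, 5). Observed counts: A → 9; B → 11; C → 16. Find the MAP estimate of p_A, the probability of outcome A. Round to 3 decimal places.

The posterior is Dirichlet(αᵢ + nᵢ) = Dirichlet(14, 15, 21).
For a Dirichlet(a₁,…,a_K) with all aᵢ > 1, the mode has j-th component (aⱼ − 1)/(Σaᵢ − K).
Here Σaᵢ = 50 and K = 3, so p_A = (14 − 1)/(50 − 3) = 13/47 ≈ 0.277.

MAP estimate of p_A = 0.277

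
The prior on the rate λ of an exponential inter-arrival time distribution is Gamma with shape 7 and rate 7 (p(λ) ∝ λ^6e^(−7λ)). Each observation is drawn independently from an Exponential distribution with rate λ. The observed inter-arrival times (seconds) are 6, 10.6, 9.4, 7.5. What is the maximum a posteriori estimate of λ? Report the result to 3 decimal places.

λ̂_MAP = 0.247

The Exponential(rate=λ) likelihood is ∝ λ^n e^(−λΣtᵢ). Here n = 4 and Σtᵢ = 6 + 10.6 + 9.4 + 7.5 = 33.5.
Posterior ∝ λ^6e^(−7λ) · λ^4e^(−33.5λ) = λ^10e^(−40.5λ), i.e. Gamma(11, 40.5).
Mode = (a−1)/b = 10/40.5 ≈ 0.247.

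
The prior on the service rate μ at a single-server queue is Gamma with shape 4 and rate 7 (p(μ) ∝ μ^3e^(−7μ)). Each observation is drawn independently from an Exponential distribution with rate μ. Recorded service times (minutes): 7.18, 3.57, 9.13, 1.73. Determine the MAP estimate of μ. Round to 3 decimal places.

μ̂_MAP = 0.245

The Exponential(rate=μ) likelihood is ∝ μ^n e^(−μΣtᵢ). Here n = 4 and Σtᵢ = 7.18 + 3.57 + 9.13 + 1.73 = 21.61.
Posterior ∝ μ^3e^(−7μ) · μ^4e^(−21.61μ) = μ^7e^(−28.61μ), i.e. Gamma(8, 28.61).
Mode = (a−1)/b = 7/28.61 ≈ 0.245.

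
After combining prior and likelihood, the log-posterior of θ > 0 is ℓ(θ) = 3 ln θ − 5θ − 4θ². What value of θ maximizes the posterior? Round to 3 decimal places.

ℓ'(θ) = 3/θ − 5 − 8θ. Setting this to zero and multiplying by θ: 8θ² + 5θ − 3 = 0.
θ = (−5 + √(5² + 4·8·3)) / (2·8) = (−5 + √121) / 16 = (−5 + 11)/16 = 3/8.
ℓ''(θ) = −3/θ² − 8 < 0, confirming a maximum.

θ̂_MAP = 0.375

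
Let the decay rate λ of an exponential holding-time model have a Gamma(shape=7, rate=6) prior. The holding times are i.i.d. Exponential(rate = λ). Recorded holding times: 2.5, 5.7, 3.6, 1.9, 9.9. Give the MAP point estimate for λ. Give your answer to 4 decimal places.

The Exponential(rate=λ) likelihood is ∝ λ^n e^(−λΣtᵢ). Here n = 5 and Σtᵢ = 2.5 + 5.7 + 3.6 + 1.9 + 9.9 = 23.6.
Posterior ∝ λ^6e^(−6λ) · λ^5e^(−23.6λ) = λ^11e^(−29.6λ), i.e. Gamma(12, 29.6).
Mode = (a−1)/b = 11/29.6 ≈ 0.3716.

λ̂_MAP = 0.3716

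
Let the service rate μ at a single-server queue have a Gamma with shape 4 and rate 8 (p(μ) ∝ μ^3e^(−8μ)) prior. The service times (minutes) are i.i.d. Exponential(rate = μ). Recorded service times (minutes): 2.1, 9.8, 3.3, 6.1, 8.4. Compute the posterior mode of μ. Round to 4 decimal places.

The Exponential(rate=μ) likelihood is ∝ μ^n e^(−μΣtᵢ). Here n = 5 and Σtᵢ = 2.1 + 9.8 + 3.3 + 6.1 + 8.4 = 29.7.
Posterior ∝ μ^3e^(−8μ) · μ^5e^(−29.7μ) = μ^8e^(−37.7μ), i.e. Gamma(9, 37.7).
Mode = (a−1)/b = 8/37.7 ≈ 0.2122.

μ̂_MAP = 0.2122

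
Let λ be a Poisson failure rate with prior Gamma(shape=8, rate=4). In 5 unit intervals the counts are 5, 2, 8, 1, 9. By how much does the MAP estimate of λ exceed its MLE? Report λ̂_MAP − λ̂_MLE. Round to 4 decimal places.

Σxᵢ = 25. Posterior is Gamma(33, 9); MAP = (33−1)/9 = 32/9 ≈ 3.55556.
MLE = x̄ = 25/5 ≈ 5.00000.
Difference = 32/9 − 25/5 = -13/9 ≈ -1.4444.

MAP − MLE = -1.4444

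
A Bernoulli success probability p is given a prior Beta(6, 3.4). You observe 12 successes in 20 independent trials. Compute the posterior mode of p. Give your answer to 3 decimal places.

Prior: Beta(6, 3.4).
Data: 12 successes in 20 trials. The binomial likelihood contributes p^12(1−p)^8, so the posterior is Beta(6+12, 3.4+8) = Beta(18, 11.4).
For Beta(a, b) with a, b > 1 the mode is (a−1)/(a+b−2) = 17/27.4 ≈ 0.620.

p̂_MAP = 0.620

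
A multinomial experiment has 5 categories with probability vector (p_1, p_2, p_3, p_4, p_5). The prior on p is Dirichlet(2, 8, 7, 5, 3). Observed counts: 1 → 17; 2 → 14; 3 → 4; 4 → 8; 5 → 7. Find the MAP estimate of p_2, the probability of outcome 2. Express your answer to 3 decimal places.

The posterior is Dirichlet(αᵢ + nᵢ) = Dirichlet(19, 22, 11, 13, 10).
For a Dirichlet(a₁,…,a_K) with all aᵢ > 1, the mode has j-th component (aⱼ − 1)/(Σaᵢ − K).
Here Σaᵢ = 75 and K = 5, so p_2 = (22 − 1)/(75 − 5) = 21/70 ≈ 0.300.

MAP estimate: 0.300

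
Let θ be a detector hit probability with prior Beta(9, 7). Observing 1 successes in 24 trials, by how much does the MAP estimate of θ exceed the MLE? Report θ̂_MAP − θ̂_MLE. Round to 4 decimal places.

Posterior is Beta(10, 30); MAP = (10−1)/(40−2) = 9/38 ≈ 0.23684.
MLE ignores the prior: θ̂_MLE = k/n = 1/24 ≈ 0.04167.
Difference = 9/38 − 1/24 = 89/456 ≈ 0.1952.

MAP − MLE = 0.1952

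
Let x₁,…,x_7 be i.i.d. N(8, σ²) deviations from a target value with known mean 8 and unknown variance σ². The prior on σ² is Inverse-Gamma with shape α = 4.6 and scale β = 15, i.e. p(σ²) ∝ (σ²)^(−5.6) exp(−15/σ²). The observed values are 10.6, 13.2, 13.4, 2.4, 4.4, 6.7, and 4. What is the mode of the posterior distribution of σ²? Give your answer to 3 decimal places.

Sum of squared deviations about the known mean: SS = (10.6−8)² + (13.2−8)² + (13.4−8)² + (2.4−8)² + (4.4−8)² + (6.7−8)² + (4−8)² = 124.97.
The Normal likelihood contributes (σ²)^(−n/2) exp(−SS/(2σ²)), so the posterior is Inverse-Gamma(α + n/2, β + SS/2) = Inverse-Gamma(8.1, 77.485).
The mode of Inverse-Gamma(a, b) is b/(a+1) = 77.485/9.1 ≈ 8.515.

σ̂²_MAP = 8.515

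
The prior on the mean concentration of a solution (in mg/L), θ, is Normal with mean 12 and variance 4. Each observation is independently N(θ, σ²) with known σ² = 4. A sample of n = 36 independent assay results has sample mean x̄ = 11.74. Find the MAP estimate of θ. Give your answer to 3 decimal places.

n = 36, x̄ = 11.74.
For a Normal prior and Normal likelihood with known variance, the posterior is Normal; its mode equals its mean, the precision-weighted average.
Prior precision 1/σ₀² = 1/4 = 0.25; data precision n/σ² = 36/4 = 9.
θ̂ = (0.25·12 + 9·11.74) / (0.25 + 9) = 108.66/9.25 = 10866/925 ≈ 11.747.

θ̂_MAP = 11.747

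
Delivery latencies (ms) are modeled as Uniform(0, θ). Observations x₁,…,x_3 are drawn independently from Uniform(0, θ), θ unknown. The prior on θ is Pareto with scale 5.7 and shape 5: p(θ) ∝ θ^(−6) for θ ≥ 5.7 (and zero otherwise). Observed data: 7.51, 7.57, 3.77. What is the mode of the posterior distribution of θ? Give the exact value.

The Uniform(0, θ) likelihood is θ^(−n) for θ ≥ max(xᵢ), zero otherwise. Here max(xᵢ) = 7.57.
Posterior ∝ θ^(−6) · θ^(−3) = θ^(−9) on θ ≥ max(5.7, 7.57) = 7.57.
This density is strictly decreasing in θ, so the posterior mode lies at the lower boundary of the support.

θ̂_MAP = 7.57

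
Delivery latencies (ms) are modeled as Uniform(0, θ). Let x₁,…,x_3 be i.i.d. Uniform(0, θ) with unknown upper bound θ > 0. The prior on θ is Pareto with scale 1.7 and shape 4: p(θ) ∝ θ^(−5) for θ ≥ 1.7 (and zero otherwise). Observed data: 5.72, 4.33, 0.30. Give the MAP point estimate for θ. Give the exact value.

θ̂_MAP = 5.72

The Uniform(0, θ) likelihood is θ^(−n) for θ ≥ max(xᵢ), zero otherwise. Here max(xᵢ) = 5.72.
Posterior ∝ θ^(−5) · θ^(−3) = θ^(−8) on θ ≥ max(1.7, 5.72) = 5.72.
This density is strictly decreasing in θ, so the posterior mode lies at the lower boundary of the support.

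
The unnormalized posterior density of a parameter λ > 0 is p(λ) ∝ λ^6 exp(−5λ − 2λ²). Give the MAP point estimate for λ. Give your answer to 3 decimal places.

λ̂_MAP = 0.750

ℓ'(λ) = 6/λ − 5 − 4λ. Setting this to zero and multiplying by λ: 4λ² + 5λ − 6 = 0.
λ = (−5 + √(5² + 4·4·6)) / (2·4) = (−5 + √121) / 8 = (−5 + 11)/8 = 3/4.
ℓ''(λ) = −6/λ² − 4 < 0, confirming a maximum.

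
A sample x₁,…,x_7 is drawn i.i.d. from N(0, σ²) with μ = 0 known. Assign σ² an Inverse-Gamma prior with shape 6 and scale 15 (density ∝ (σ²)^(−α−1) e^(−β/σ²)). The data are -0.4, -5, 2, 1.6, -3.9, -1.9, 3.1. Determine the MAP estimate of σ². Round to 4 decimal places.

Sum of squared deviations about the known mean: SS = (-0.4−0)² + (-5−0)² + (2−0)² + (1.6−0)² + (-3.9−0)² + (-1.9−0)² + (3.1−0)² = 60.15.
The Normal likelihood contributes (σ²)^(−n/2) exp(−SS/(2σ²)), so the posterior is Inverse-Gamma(α + n/2, β + SS/2) = Inverse-Gamma(9.5, 45.075).
The mode of Inverse-Gamma(a, b) is b/(a+1) = 45.075/10.5 ≈ 4.2929.

σ̂²_MAP = 4.2929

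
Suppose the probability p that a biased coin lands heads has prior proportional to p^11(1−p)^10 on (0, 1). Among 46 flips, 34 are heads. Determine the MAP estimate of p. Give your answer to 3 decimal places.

The prior density ∝ p^11(1−p)^10 is the kernel of Beta(12, 11).
Data: 34 successes in 46 trials. The binomial likelihood contributes p^34(1−p)^12, so the posterior is Beta(12+34, 11+12) = Beta(46, 23).
For Beta(a, b) with a, b > 1 the mode is (a−1)/(a+b−2) = 45/67 ≈ 0.672.

p̂_MAP = 0.672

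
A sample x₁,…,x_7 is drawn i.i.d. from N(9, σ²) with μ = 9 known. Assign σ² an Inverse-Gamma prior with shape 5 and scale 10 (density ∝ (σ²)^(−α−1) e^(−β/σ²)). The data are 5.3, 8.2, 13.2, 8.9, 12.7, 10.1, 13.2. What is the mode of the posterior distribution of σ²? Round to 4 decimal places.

Sum of squared deviations about the known mean: SS = (5.3−9)² + (8.2−9)² + (13.2−9)² + (8.9−9)² + (12.7−9)² + (10.1−9)² + (13.2−9)² = 64.52.
The Normal likelihood contributes (σ²)^(−n/2) exp(−SS/(2σ²)), so the posterior is Inverse-Gamma(α + n/2, β + SS/2) = Inverse-Gamma(8.5, 42.26).
The mode of Inverse-Gamma(a, b) is b/(a+1) = 42.26/9.5 ≈ 4.4484.

σ̂²_MAP = 4.4484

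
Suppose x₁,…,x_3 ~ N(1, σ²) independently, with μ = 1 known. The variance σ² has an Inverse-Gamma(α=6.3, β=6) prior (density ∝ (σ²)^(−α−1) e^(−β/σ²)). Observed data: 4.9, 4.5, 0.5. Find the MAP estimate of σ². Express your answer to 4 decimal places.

Sum of squared deviations about the known mean: SS = (4.9−1)² + (4.5−1)² + (0.5−1)² = 27.71.
The Normal likelihood contributes (σ²)^(−n/2) exp(−SS/(2σ²)), so the posterior is Inverse-Gamma(α + n/2, β + SS/2) = Inverse-Gamma(7.8, 19.855).
The mode of Inverse-Gamma(a, b) is b/(a+1) = 19.855/8.8 ≈ 2.2563.

σ̂²_MAP = 2.2563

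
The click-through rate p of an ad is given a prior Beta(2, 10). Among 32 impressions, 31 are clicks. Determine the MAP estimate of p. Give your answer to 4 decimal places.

Prior: Beta(2, 10).
Data: 31 successes in 32 trials. The binomial likelihood contributes p^31(1−p)^1, so the posterior is Beta(2+31, 10+1) = Beta(33, 11).
For Beta(a, b) with a, b > 1 the mode is (a−1)/(a+b−2) = 32/42 ≈ 0.7619.

p̂_MAP = 0.7619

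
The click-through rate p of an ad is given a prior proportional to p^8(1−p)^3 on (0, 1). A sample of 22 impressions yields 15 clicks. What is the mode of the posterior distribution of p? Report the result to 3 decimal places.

p̂_MAP = 0.697

The prior density ∝ p^8(1−p)^3 is the kernel of Beta(9, 4).
Data: 15 successes in 22 trials. The binomial likelihood contributes p^15(1−p)^7, so the posterior is Beta(9+15, 4+7) = Beta(24, 11).
For Beta(a, b) with a, b > 1 the mode is (a−1)/(a+b−2) = 23/33 ≈ 0.697.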